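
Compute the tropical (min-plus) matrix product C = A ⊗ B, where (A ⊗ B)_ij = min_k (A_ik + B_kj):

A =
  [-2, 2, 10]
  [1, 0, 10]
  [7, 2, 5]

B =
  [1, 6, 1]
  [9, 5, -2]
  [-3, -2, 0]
A ⊗ B =
  [-1, 4, -1]
  [2, 5, -2]
  [2, 3, 0]

Apply the min-plus product entry-by-entry:
  C[0][0] = min over k of (A[0][0] + B[0][0] = -2 + 1 = -1, A[0][1] + B[1][0] = 2 + 9 = 11, A[0][2] + B[2][0] = 10 + -3 = 7) = -1 (attained at k = 0)
  C[0][1] = min over k of (A[0][0] + B[0][1] = -2 + 6 = 4, A[0][1] + B[1][1] = 2 + 5 = 7, A[0][2] + B[2][1] = 10 + -2 = 8) = 4 (attained at k = 0)
  C[0][2] = min over k of (A[0][0] + B[0][2] = -2 + 1 = -1, A[0][1] + B[1][2] = 2 + -2 = 0, A[0][2] + B[2][2] = 10 + 0 = 10) = -1 (attained at k = 0)
  C[1][0] = min over k of (A[1][0] + B[0][0] = 1 + 1 = 2, A[1][1] + B[1][0] = 0 + 9 = 9, A[1][2] + B[2][0] = 10 + -3 = 7) = 2 (attained at k = 0)
  C[1][1] = min over k of (A[1][0] + B[0][1] = 1 + 6 = 7, A[1][1] + B[1][1] = 0 + 5 = 5, A[1][2] + B[2][1] = 10 + -2 = 8) = 5 (attained at k = 1)
  C[1][2] = min over k of (A[1][0] + B[0][2] = 1 + 1 = 2, A[1][1] + B[1][2] = 0 + -2 = -2, A[1][2] + B[2][2] = 10 + 0 = 10) = -2 (attained at k = 1)
  C[2][0] = min over k of (A[2][0] + B[0][0] = 7 + 1 = 8, A[2][1] + B[1][0] = 2 + 9 = 11, A[2][2] + B[2][0] = 5 + -3 = 2) = 2 (attained at k = 2)
  C[2][1] = min over k of (A[2][0] + B[0][1] = 7 + 6 = 13, A[2][1] + B[1][1] = 2 + 5 = 7, A[2][2] + B[2][1] = 5 + -2 = 3) = 3 (attained at k = 2)
  C[2][2] = min over k of (A[2][0] + B[0][2] = 7 + 1 = 8, A[2][1] + B[1][2] = 2 + -2 = 0, A[2][2] + B[2][2] = 5 + 0 = 5) = 0 (attained at k = 1)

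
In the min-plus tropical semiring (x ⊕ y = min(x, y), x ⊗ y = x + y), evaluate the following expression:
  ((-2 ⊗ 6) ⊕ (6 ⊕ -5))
((-2 ⊗ 6) ⊕ (6 ⊕ -5)) = -5

Expand innermost to outermost. Recall ⊕ takes the minimum of its arguments and ⊗ takes their sum. Working out the expression ((-2 ⊗ 6) ⊕ (6 ⊕ -5)) gives -5.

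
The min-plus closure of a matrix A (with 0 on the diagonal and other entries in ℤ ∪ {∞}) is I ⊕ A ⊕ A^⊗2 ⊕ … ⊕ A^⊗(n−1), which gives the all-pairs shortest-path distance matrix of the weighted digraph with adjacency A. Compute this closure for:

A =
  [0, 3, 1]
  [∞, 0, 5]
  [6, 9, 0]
Closure =
  [0, 3, 1]
  [11, 0, 5]
  [6, 9, 0]

This is the Floyd-Warshall all-pairs shortest-path computation. For each intermediate vertex k = 0, 1, …, 2, update dist[i][j] ← min(dist[i][j], dist[i][k] + dist[k][j]). The final matrix gives, for each (i, j), the minimum total weight of any directed path from i to j (possibly empty when i = j).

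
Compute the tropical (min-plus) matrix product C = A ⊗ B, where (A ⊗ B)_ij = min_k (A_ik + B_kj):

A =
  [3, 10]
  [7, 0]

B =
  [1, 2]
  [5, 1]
A ⊗ B =
  [4, 5]
  [5, 1]

Apply the min-plus product entry-by-entry:
  C[0][0] = min over k of (A[0][0] + B[0][0] = 3 + 1 = 4, A[0][1] + B[1][0] = 10 + 5 = 15) = 4 (attained at k = 0)
  C[0][1] = min over k of (A[0][0] + B[0][1] = 3 + 2 = 5, A[0][1] + B[1][1] = 10 + 1 = 11) = 5 (attained at k = 0)
  C[1][0] = min over k of (A[1][0] + B[0][0] = 7 + 1 = 8, A[1][1] + B[1][0] = 0 + 5 = 5) = 5 (attained at k = 1)
  C[1][1] = min over k of (A[1][0] + B[0][1] = 7 + 2 = 9, A[1][1] + B[1][1] = 0 + 1 = 1) = 1 (attained at k = 1)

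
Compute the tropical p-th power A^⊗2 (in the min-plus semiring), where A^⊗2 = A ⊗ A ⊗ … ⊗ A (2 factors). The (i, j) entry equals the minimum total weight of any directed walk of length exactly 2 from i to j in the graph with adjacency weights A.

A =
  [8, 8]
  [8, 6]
A^⊗2 =
  [16, 14]
  [14, 12]

Each entry (A^⊗2)_ij equals the minimum over all length-2 walks i = v_0 → v_1 → … → v_2 = j of Σ_t A[v_t][v_{t+1}]. For example, for (i, j) = (0, 1) we minimise over 2 possible intermediate vertex sequences; the minimum is 14, attained along the walk 0 → 1 → 1.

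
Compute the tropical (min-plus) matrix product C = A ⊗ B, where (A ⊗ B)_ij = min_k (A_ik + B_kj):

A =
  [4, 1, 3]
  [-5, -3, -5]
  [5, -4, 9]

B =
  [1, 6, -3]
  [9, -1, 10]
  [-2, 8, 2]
A ⊗ B =
  [1, 0, 1]
  [-7, -4, -8]
  [5, -5, 2]

Apply the min-plus product entry-by-entry:
  C[0][0] = min over k of (A[0][0] + B[0][0] = 4 + 1 = 5, A[0][1] + B[1][0] = 1 + 9 = 10, A[0][2] + B[2][0] = 3 + -2 = 1) = 1 (attained at k = 2)
  C[0][1] = min over k of (A[0][0] + B[0][1] = 4 + 6 = 10, A[0][1] + B[1][1] = 1 + -1 = 0, A[0][2] + B[2][1] = 3 + 8 = 11) = 0 (attained at k = 1)
  C[0][2] = min over k of (A[0][0] + B[0][2] = 4 + -3 = 1, A[0][1] + B[1][2] = 1 + 10 = 11, A[0][2] + B[2][2] = 3 + 2 = 5) = 1 (attained at k = 0)
  C[1][0] = min over k of (A[1][0] + B[0][0] = -5 + 1 = -4, A[1][1] + B[1][0] = -3 + 9 = 6, A[1][2] + B[2][0] = -5 + -2 = -7) = -7 (attained at k = 2)
  C[1][1] = min over k of (A[1][0] + B[0][1] = -5 + 6 = 1, A[1][1] + B[1][1] = -3 + -1 = -4, A[1][2] + B[2][1] = -5 + 8 = 3) = -4 (attained at k = 1)
  C[1][2] = min over k of (A[1][0] + B[0][2] = -5 + -3 = -8, A[1][1] + B[1][2] = -3 + 10 = 7, A[1][2] + B[2][2] = -5 + 2 = -3) = -8 (attained at k = 0)
  C[2][0] = min over k of (A[2][0] + B[0][0] = 5 + 1 = 6, A[2][1] + B[1][0] = -4 + 9 = 5, A[2][2] + B[2][0] = 9 + -2 = 7) = 5 (attained at k = 1)
  C[2][1] = min over k of (A[2][0] + B[0][1] = 5 + 6 = 11, A[2][1] + B[1][1] = -4 + -1 = -5, A[2][2] + B[2][1] = 9 + 8 = 17) = -5 (attained at k = 1)
  C[2][2] = min over k of (A[2][0] + B[0][2] = 5 + -3 = 2, A[2][1] + B[1][2] = -4 + 10 = 6, A[2][2] + B[2][2] = 9 + 2 = 11) = 2 (attained at k = 0)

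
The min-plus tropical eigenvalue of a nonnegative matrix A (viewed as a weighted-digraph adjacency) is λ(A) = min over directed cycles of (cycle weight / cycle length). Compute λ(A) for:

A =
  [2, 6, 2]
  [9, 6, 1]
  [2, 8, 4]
λ(A) = 2

Enumerate directed cycles and compute their means (weight / length). Sample:
  cycle 0 → 0: weight = 2, length = 1, mean = 2/1 ≈ 2.000
  cycle 1 → 1: weight = 6, length = 1, mean = 6/1 ≈ 6.000
  cycle 2 → 2: weight = 4, length = 1, mean = 4/1 ≈ 4.000
  cycle 0 → 1 → 0: weight = 15, length = 2, mean = 15/2 ≈ 7.500
  cycle 0 → 2 → 0: weight = 4, length = 2, mean = 4/2 ≈ 2.000
  cycle 1 → 0 → 1: weight = 15, length = 2, mean = 15/2 ≈ 7.500
Minimum mean = 2.000, attained e.g. along the cycle 0 → 0 with weight 2 and length 1. So λ(A) = 2/1 = 2.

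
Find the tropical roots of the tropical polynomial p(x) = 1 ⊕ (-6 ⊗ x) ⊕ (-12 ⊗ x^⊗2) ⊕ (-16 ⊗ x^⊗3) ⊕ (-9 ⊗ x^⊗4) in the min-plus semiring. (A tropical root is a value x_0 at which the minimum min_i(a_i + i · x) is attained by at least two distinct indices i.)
Roots: {-7, 4, 6, 7}

Each tropical root is a break point of the lower envelope of the lines y = a_i + i · x (there are 5 lines, with slopes 0, 1, ..., 4). Only the lines that attain the minimum somewhere contribute to roots; other lines are dominated. Here the surviving (envelope) indices are i = 4, i = 3, i = 2, i = 1, i = 0.
Intersections between consecutive envelope lines give the roots: for adjacent envelope indices i < j the intersection is x = (a_i − a_j) / (j − i). Reading off the sorted break points: {-7, 4, 6, 7}.
Verification: at each break x_0, at least two indices attain the minimum of min_i(a_i + i · x_0).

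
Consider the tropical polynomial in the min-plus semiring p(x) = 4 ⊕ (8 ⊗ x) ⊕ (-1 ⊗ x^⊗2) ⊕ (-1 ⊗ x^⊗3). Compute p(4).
p(4) = 4

A tropical monomial a ⊗ x^⊗i evaluates to a + i · x. Evaluating each term at x = 4:
  Term 0 contributes 4 + 0 · 4 = 4
  Term 1 contributes 8 + 1 · 4 = 12
  Term 2 contributes -1 + 2 · 4 = 7
  Term 3 contributes -1 + 3 · 4 = 11
p(4) = ⊕ of these = min[4, 12, 7, 11] = 4.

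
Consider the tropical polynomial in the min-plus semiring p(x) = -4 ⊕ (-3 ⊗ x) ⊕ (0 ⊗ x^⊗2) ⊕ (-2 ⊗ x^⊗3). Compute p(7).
p(7) = -4

A tropical monomial a ⊗ x^⊗i evaluates to a + i · x. Evaluating each term at x = 7:
  Term 0 contributes -4 + 0 · 7 = -4
  Term 1 contributes -3 + 1 · 7 = 4
  Term 2 contributes 0 + 2 · 7 = 14
  Term 3 contributes -2 + 3 · 7 = 19
p(7) = ⊕ of these = min[-4, 4, 14, 19] = -4.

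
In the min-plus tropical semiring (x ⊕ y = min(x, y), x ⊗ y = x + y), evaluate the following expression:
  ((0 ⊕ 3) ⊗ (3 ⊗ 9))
((0 ⊕ 3) ⊗ (3 ⊗ 9)) = 12

Expand innermost to outermost. Recall ⊕ takes the minimum of its arguments and ⊗ takes their sum. Working out the expression ((0 ⊕ 3) ⊗ (3 ⊗ 9)) gives 12.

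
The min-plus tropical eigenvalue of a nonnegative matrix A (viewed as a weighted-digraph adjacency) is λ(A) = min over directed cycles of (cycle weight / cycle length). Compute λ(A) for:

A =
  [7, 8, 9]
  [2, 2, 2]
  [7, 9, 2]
λ(A) = 2

Enumerate directed cycles and compute their means (weight / length). Sample:
  cycle 0 → 0: weight = 7, length = 1, mean = 7/1 ≈ 7.000
  cycle 1 → 1: weight = 2, length = 1, mean = 2/1 ≈ 2.000
  cycle 2 → 2: weight = 2, length = 1, mean = 2/1 ≈ 2.000
  cycle 0 → 1 → 0: weight = 10, length = 2, mean = 10/2 ≈ 5.000
  cycle 0 → 2 → 0: weight = 16, length = 2, mean = 16/2 ≈ 8.000
  cycle 1 → 0 → 1: weight = 10, length = 2, mean = 10/2 ≈ 5.000
Minimum mean = 2.000, attained e.g. along the cycle 1 → 1 with weight 2 and length 1. So λ(A) = 2/1 = 2.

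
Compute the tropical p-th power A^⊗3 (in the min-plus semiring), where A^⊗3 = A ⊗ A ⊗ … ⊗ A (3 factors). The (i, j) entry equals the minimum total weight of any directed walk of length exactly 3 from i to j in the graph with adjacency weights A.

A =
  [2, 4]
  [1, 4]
A^⊗3 =
  [6, 8]
  [5, 7]

Each entry (A^⊗3)_ij equals the minimum over all length-3 walks i = v_0 → v_1 → … → v_3 = j of Σ_t A[v_t][v_{t+1}]. For example, for (i, j) = (0, 1) we minimise over 4 possible intermediate vertex sequences; the minimum is 8, attained along the walk 0 → 0 → 0 → 1.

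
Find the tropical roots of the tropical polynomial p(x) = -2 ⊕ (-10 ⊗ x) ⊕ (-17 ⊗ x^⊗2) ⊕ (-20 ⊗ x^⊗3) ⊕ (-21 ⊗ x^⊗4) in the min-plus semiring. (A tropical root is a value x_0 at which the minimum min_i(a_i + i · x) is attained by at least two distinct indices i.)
Roots: {1, 3, 7, 8}

Each tropical root is a break point of the lower envelope of the lines y = a_i + i · x (there are 5 lines, with slopes 0, 1, ..., 4). Only the lines that attain the minimum somewhere contribute to roots; other lines are dominated. Here the surviving (envelope) indices are i = 4, i = 3, i = 2, i = 1, i = 0.
Intersections between consecutive envelope lines give the roots: for adjacent envelope indices i < j the intersection is x = (a_i − a_j) / (j − i). Reading off the sorted break points: {1, 3, 7, 8}.
Verification: at each break x_0, at least two indices attain the minimum of min_i(a_i + i · x_0).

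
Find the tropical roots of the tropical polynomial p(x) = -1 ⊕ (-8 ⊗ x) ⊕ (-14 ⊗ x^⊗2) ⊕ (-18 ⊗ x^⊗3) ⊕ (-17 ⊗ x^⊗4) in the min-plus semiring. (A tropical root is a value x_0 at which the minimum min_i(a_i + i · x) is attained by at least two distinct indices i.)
Roots: {-1, 4, 6, 7}

Each tropical root is a break point of the lower envelope of the lines y = a_i + i · x (there are 5 lines, with slopes 0, 1, ..., 4). Only the lines that attain the minimum somewhere contribute to roots; other lines are dominated. Here the surviving (envelope) indices are i = 4, i = 3, i = 2, i = 1, i = 0.
Intersections between consecutive envelope lines give the roots: for adjacent envelope indices i < j the intersection is x = (a_i − a_j) / (j − i). Reading off the sorted break points: {-1, 4, 6, 7}.
Verification: at each break x_0, at least two indices attain the minimum of min_i(a_i + i · x_0).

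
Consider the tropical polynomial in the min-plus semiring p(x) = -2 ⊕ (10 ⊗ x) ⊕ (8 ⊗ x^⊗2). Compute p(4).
p(4) = -2

A tropical monomial a ⊗ x^⊗i evaluates to a + i · x. Evaluating each term at x = 4:
  Term 0 contributes -2 + 0 · 4 = -2
  Term 1 contributes 10 + 1 · 4 = 14
  Term 2 contributes 8 + 2 · 4 = 16
p(4) = ⊕ of these = min[-2, 14, 16] = -2.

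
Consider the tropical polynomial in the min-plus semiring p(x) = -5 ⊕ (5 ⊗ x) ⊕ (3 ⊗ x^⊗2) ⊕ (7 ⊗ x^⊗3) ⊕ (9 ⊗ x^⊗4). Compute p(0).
p(0) = -5

A tropical monomial a ⊗ x^⊗i evaluates to a + i · x. Evaluating each term at x = 0:
  Term 0 contributes -5 + 0 · 0 = -5
  Term 1 contributes 5 + 1 · 0 = 5
  Term 2 contributes 3 + 2 · 0 = 3
  Term 3 contributes 7 + 3 · 0 = 7
  Term 4 contributes 9 + 4 · 0 = 9
p(0) = ⊕ of these = min[-5, 5, 3, 7, 9] = -5.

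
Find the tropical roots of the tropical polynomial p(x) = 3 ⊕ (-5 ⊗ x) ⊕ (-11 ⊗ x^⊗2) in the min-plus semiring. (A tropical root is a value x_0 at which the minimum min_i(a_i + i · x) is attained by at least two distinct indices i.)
Roots: {6, 8}

Each tropical root is a break point of the lower envelope of the lines y = a_i + i · x (there are 3 lines, with slopes 0, 1, ..., 2). Only the lines that attain the minimum somewhere contribute to roots; other lines are dominated. Here the surviving (envelope) indices are i = 2, i = 1, i = 0.
Intersections between consecutive envelope lines give the roots: for adjacent envelope indices i < j the intersection is x = (a_i − a_j) / (j − i). Reading off the sorted break points: {6, 8}.
Verification: at each break x_0, at least two indices attain the minimum of min_i(a_i + i · x_0).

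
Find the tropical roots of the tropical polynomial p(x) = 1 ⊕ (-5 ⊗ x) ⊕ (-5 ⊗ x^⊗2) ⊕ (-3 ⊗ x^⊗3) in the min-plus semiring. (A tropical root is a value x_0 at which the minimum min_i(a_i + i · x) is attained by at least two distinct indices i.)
Roots: {-2, 0, 6}

Each tropical root is a break point of the lower envelope of the lines y = a_i + i · x (there are 4 lines, with slopes 0, 1, ..., 3). Only the lines that attain the minimum somewhere contribute to roots; other lines are dominated. Here the surviving (envelope) indices are i = 3, i = 2, i = 1, i = 0.
Intersections between consecutive envelope lines give the roots: for adjacent envelope indices i < j the intersection is x = (a_i − a_j) / (j − i). Reading off the sorted break points: {-2, 0, 6}.
Verification: at each break x_0, at least two indices attain the minimum of min_i(a_i + i · x_0).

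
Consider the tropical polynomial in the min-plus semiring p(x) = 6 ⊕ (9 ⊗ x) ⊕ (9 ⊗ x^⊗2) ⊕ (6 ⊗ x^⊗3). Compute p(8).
p(8) = 6

A tropical monomial a ⊗ x^⊗i evaluates to a + i · x. Evaluating each term at x = 8:
  Term 0 contributes 6 + 0 · 8 = 6
  Term 1 contributes 9 + 1 · 8 = 17
  Term 2 contributes 9 + 2 · 8 = 25
  Term 3 contributes 6 + 3 · 8 = 30
p(8) = ⊕ of these = min[6, 17, 25, 30] = 6.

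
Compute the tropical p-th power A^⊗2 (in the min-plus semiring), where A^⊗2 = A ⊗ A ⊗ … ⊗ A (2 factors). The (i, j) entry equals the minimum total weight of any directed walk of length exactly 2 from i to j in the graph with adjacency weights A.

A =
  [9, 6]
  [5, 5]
A^⊗2 =
  [11, 11]
  [10, 10]

Each entry (A^⊗2)_ij equals the minimum over all length-2 walks i = v_0 → v_1 → … → v_2 = j of Σ_t A[v_t][v_{t+1}]. For example, for (i, j) = (0, 1) we minimise over 2 possible intermediate vertex sequences; the minimum is 11, attained along the walk 0 → 1 → 1.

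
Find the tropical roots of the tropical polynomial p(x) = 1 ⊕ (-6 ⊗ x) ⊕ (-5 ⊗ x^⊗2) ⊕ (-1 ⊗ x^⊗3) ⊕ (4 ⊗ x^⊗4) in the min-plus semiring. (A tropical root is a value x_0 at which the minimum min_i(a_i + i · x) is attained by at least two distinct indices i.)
Roots: {-5, -4, -1, 7}

Each tropical root is a break point of the lower envelope of the lines y = a_i + i · x (there are 5 lines, with slopes 0, 1, ..., 4). Only the lines that attain the minimum somewhere contribute to roots; other lines are dominated. Here the surviving (envelope) indices are i = 4, i = 3, i = 2, i = 1, i = 0.
Intersections between consecutive envelope lines give the roots: for adjacent envelope indices i < j the intersection is x = (a_i − a_j) / (j − i). Reading off the sorted break points: {-5, -4, -1, 7}.
Verification: at each break x_0, at least two indices attain the minimum of min_i(a_i + i · x_0).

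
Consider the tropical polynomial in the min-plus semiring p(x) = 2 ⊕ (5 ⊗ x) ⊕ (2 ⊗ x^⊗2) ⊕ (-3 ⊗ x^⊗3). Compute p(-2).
p(-2) = -9

A tropical monomial a ⊗ x^⊗i evaluates to a + i · x. Evaluating each term at x = -2:
  Term 0 contributes 2 + 0 · -2 = 2
  Term 1 contributes 5 + 1 · -2 = 3
  Term 2 contributes 2 + 2 · -2 = -2
  Term 3 contributes -3 + 3 · -2 = -9
p(-2) = ⊕ of these = min[2, 3, -2, -9] = -9.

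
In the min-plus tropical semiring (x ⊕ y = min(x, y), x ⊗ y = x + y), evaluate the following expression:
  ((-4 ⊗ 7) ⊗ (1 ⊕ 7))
((-4 ⊗ 7) ⊗ (1 ⊕ 7)) = 4

Expand innermost to outermost. Recall ⊕ takes the minimum of its arguments and ⊗ takes their sum. Working out the expression ((-4 ⊗ 7) ⊗ (1 ⊕ 7)) gives 4.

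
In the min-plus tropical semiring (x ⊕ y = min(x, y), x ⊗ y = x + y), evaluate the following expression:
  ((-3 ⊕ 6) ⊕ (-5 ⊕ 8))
((-3 ⊕ 6) ⊕ (-5 ⊕ 8)) = -5

Expand innermost to outermost. Recall ⊕ takes the minimum of its arguments and ⊗ takes their sum. Working out the expression ((-3 ⊕ 6) ⊕ (-5 ⊕ 8)) gives -5.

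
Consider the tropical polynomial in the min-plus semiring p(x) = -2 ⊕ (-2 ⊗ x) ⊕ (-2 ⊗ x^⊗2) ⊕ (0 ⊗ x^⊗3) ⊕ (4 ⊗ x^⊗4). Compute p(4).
p(4) = -2

A tropical monomial a ⊗ x^⊗i evaluates to a + i · x. Evaluating each term at x = 4:
  Term 0 contributes -2 + 0 · 4 = -2
  Term 1 contributes -2 + 1 · 4 = 2
  Term 2 contributes -2 + 2 · 4 = 6
  Term 3 contributes 0 + 3 · 4 = 12
  Term 4 contributes 4 + 4 · 4 = 20
p(4) = ⊕ of these = min[-2, 2, 6, 12, 20] = -2.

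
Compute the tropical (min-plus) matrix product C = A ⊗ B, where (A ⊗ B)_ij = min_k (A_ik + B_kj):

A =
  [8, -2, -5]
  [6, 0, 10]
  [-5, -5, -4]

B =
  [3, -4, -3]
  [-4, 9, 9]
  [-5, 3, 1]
A ⊗ B =
  [-10, -2, -4]
  [-4, 2, 3]
  [-9, -9, -8]

Apply the min-plus product entry-by-entry:
  C[0][0] = min over k of (A[0][0] + B[0][0] = 8 + 3 = 11, A[0][1] + B[1][0] = -2 + -4 = -6, A[0][2] + B[2][0] = -5 + -5 = -10) = -10 (attained at k = 2)
  C[0][1] = min over k of (A[0][0] + B[0][1] = 8 + -4 = 4, A[0][1] + B[1][1] = -2 + 9 = 7, A[0][2] + B[2][1] = -5 + 3 = -2) = -2 (attained at k = 2)
  C[0][2] = min over k of (A[0][0] + B[0][2] = 8 + -3 = 5, A[0][1] + B[1][2] = -2 + 9 = 7, A[0][2] + B[2][2] = -5 + 1 = -4) = -4 (attained at k = 2)
  C[1][0] = min over k of (A[1][0] + B[0][0] = 6 + 3 = 9, A[1][1] + B[1][0] = 0 + -4 = -4, A[1][2] + B[2][0] = 10 + -5 = 5) = -4 (attained at k = 1)
  C[1][1] = min over k of (A[1][0] + B[0][1] = 6 + -4 = 2, A[1][1] + B[1][1] = 0 + 9 = 9, A[1][2] + B[2][1] = 10 + 3 = 13) = 2 (attained at k = 0)
  C[1][2] = min over k of (A[1][0] + B[0][2] = 6 + -3 = 3, A[1][1] + B[1][2] = 0 + 9 = 9, A[1][2] + B[2][2] = 10 + 1 = 11) = 3 (attained at k = 0)
  C[2][0] = min over k of (A[2][0] + B[0][0] = -5 + 3 = -2, A[2][1] + B[1][0] = -5 + -4 = -9, A[2][2] + B[2][0] = -4 + -5 = -9) = -9 (attained at k = 1)
  C[2][1] = min over k of (A[2][0] + B[0][1] = -5 + -4 = -9, A[2][1] + B[1][1] = -5 + 9 = 4, A[2][2] + B[2][1] = -4 + 3 = -1) = -9 (attained at k = 0)
  C[2][2] = min over k of (A[2][0] + B[0][2] = -5 + -3 = -8, A[2][1] + B[1][2] = -5 + 9 = 4, A[2][2] + B[2][2] = -4 + 1 = -3) = -8 (attained at k = 0)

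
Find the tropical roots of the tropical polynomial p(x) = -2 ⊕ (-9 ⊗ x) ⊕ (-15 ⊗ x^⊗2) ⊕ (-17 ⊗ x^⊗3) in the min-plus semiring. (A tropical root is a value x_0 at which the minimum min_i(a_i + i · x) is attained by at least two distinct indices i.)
Roots: {2, 6, 7}

Each tropical root is a break point of the lower envelope of the lines y = a_i + i · x (there are 4 lines, with slopes 0, 1, ..., 3). Only the lines that attain the minimum somewhere contribute to roots; other lines are dominated. Here the surviving (envelope) indices are i = 3, i = 2, i = 1, i = 0.
Intersections between consecutive envelope lines give the roots: for adjacent envelope indices i < j the intersection is x = (a_i − a_j) / (j − i). Reading off the sorted break points: {2, 6, 7}.
Verification: at each break x_0, at least two indices attain the minimum of min_i(a_i + i · x_0).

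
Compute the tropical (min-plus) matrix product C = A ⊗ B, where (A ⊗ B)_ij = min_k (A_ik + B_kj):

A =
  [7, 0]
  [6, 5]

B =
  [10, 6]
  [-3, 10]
A ⊗ B =
  [-3, 10]
  [2, 12]

Apply the min-plus product entry-by-entry:
  C[0][0] = min over k of (A[0][0] + B[0][0] = 7 + 10 = 17, A[0][1] + B[1][0] = 0 + -3 = -3) = -3 (attained at k = 1)
  C[0][1] = min over k of (A[0][0] + B[0][1] = 7 + 6 = 13, A[0][1] + B[1][1] = 0 + 10 = 10) = 10 (attained at k = 1)
  C[1][0] = min over k of (A[1][0] + B[0][0] = 6 + 10 = 16, A[1][1] + B[1][0] = 5 + -3 = 2) = 2 (attained at k = 1)
  C[1][1] = min over k of (A[1][0] + B[0][1] = 6 + 6 = 12, A[1][1] + B[1][1] = 5 + 10 = 15) = 12 (attained at k = 0)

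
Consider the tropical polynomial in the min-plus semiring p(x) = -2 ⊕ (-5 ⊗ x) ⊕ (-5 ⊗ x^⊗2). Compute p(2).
p(2) = -3

A tropical monomial a ⊗ x^⊗i evaluates to a + i · x. Evaluating each term at x = 2:
  Term 0 contributes -2 + 0 · 2 = -2
  Term 1 contributes -5 + 1 · 2 = -3
  Term 2 contributes -5 + 2 · 2 = -1
p(2) = ⊕ of these = min[-2, -3, -1] = -3.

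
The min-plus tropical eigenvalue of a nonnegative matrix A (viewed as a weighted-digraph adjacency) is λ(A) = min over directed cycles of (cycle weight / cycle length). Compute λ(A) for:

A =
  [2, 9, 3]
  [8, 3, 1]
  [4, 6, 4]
λ(A) = 2

Enumerate directed cycles and compute their means (weight / length). Sample:
  cycle 0 → 0: weight = 2, length = 1, mean = 2/1 ≈ 2.000
  cycle 1 → 1: weight = 3, length = 1, mean = 3/1 ≈ 3.000
  cycle 2 → 2: weight = 4, length = 1, mean = 4/1 ≈ 4.000
  cycle 0 → 1 → 0: weight = 17, length = 2, mean = 17/2 ≈ 8.500
  cycle 0 → 2 → 0: weight = 7, length = 2, mean = 7/2 ≈ 3.500
  cycle 1 → 0 → 1: weight = 17, length = 2, mean = 17/2 ≈ 8.500
Minimum mean = 2.000, attained e.g. along the cycle 0 → 0 with weight 2 and length 1. So λ(A) = 2/1 = 2.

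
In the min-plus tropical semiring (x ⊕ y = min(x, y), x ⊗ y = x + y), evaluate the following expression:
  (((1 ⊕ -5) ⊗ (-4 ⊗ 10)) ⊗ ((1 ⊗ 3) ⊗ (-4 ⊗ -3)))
(((1 ⊕ -5) ⊗ (-4 ⊗ 10)) ⊗ ((1 ⊗ 3) ⊗ (-4 ⊗ -3))) = -2

Expand innermost to outermost. Recall ⊕ takes the minimum of its arguments and ⊗ takes their sum. Working out the expression (((1 ⊕ -5) ⊗ (-4 ⊗ 10)) ⊗ ((1 ⊗ 3) ⊗ (-4 ⊗ -3))) gives -2.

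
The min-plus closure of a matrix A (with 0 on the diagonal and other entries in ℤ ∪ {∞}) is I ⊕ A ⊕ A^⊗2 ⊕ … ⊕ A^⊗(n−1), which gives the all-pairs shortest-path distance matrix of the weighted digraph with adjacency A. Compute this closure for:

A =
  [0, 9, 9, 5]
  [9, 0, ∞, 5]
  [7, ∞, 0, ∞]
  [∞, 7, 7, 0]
Closure =
  [0, 9, 9, 5]
  [9, 0, 12, 5]
  [7, 16, 0, 12]
  [14, 7, 7, 0]

This is the Floyd-Warshall all-pairs shortest-path computation. For each intermediate vertex k = 0, 1, …, 3, update dist[i][j] ← min(dist[i][j], dist[i][k] + dist[k][j]). The final matrix gives, for each (i, j), the minimum total weight of any directed path from i to j (possibly empty when i = j).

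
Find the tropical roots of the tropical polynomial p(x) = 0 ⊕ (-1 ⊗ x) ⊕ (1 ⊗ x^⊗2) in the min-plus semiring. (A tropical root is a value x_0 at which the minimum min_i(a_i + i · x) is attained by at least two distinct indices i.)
Roots: {-2, 1}

Each tropical root is a break point of the lower envelope of the lines y = a_i + i · x (there are 3 lines, with slopes 0, 1, ..., 2). Only the lines that attain the minimum somewhere contribute to roots; other lines are dominated. Here the surviving (envelope) indices are i = 2, i = 1, i = 0.
Intersections between consecutive envelope lines give the roots: for adjacent envelope indices i < j the intersection is x = (a_i − a_j) / (j − i). Reading off the sorted break points: {-2, 1}.
Verification: at each break x_0, at least two indices attain the minimum of min_i(a_i + i · x_0).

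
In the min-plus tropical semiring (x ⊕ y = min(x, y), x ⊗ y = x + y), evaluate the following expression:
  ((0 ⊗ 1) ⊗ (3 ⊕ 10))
((0 ⊗ 1) ⊗ (3 ⊕ 10)) = 4

Expand innermost to outermost. Recall ⊕ takes the minimum of its arguments and ⊗ takes their sum. Working out the expression ((0 ⊗ 1) ⊗ (3 ⊕ 10)) gives 4.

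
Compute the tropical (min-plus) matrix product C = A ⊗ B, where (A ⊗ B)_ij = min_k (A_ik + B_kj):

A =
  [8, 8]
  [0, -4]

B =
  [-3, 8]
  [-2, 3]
A ⊗ B =
  [5, 11]
  [-6, -1]

Apply the min-plus product entry-by-entry:
  C[0][0] = min over k of (A[0][0] + B[0][0] = 8 + -3 = 5, A[0][1] + B[1][0] = 8 + -2 = 6) = 5 (attained at k = 0)
  C[0][1] = min over k of (A[0][0] + B[0][1] = 8 + 8 = 16, A[0][1] + B[1][1] = 8 + 3 = 11) = 11 (attained at k = 1)
  C[1][0] = min over k of (A[1][0] + B[0][0] = 0 + -3 = -3, A[1][1] + B[1][0] = -4 + -2 = -6) = -6 (attained at k = 1)
  C[1][1] = min over k of (A[1][0] + B[0][1] = 0 + 8 = 8, A[1][1] + B[1][1] = -4 + 3 = -1) = -1 (attained at k = 1)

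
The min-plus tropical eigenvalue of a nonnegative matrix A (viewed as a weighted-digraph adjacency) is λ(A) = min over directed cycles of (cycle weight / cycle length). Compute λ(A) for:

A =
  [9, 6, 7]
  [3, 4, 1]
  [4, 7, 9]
λ(A) = 11/3

Enumerate directed cycles and compute their means (weight / length). Sample:
  cycle 0 → 0: weight = 9, length = 1, mean = 9/1 ≈ 9.000
  cycle 1 → 1: weight = 4, length = 1, mean = 4/1 ≈ 4.000
  cycle 2 → 2: weight = 9, length = 1, mean = 9/1 ≈ 9.000
  cycle 0 → 1 → 0: weight = 9, length = 2, mean = 9/2 ≈ 4.500
  cycle 0 → 2 → 0: weight = 11, length = 2, mean = 11/2 ≈ 5.500
  cycle 1 → 0 → 1: weight = 9, length = 2, mean = 9/2 ≈ 4.500
Minimum mean = 3.667, attained e.g. along the cycle 0 → 1 → 2 → 0 with weight 11 and length 3. So λ(A) = 11/3 = 11/3.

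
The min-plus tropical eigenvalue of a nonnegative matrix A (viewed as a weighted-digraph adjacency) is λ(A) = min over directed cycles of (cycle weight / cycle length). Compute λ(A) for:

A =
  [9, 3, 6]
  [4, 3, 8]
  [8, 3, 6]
λ(A) = 3

Enumerate directed cycles and compute their means (weight / length). Sample:
  cycle 0 → 0: weight = 9, length = 1, mean = 9/1 ≈ 9.000
  cycle 1 → 1: weight = 3, length = 1, mean = 3/1 ≈ 3.000
  cycle 2 → 2: weight = 6, length = 1, mean = 6/1 ≈ 6.000
  cycle 0 → 1 → 0: weight = 7, length = 2, mean = 7/2 ≈ 3.500
  cycle 0 → 2 → 0: weight = 14, length = 2, mean = 14/2 ≈ 7.000
  cycle 1 → 0 → 1: weight = 7, length = 2, mean = 7/2 ≈ 3.500
Minimum mean = 3.000, attained e.g. along the cycle 1 → 1 with weight 3 and length 1. So λ(A) = 3/1 = 3.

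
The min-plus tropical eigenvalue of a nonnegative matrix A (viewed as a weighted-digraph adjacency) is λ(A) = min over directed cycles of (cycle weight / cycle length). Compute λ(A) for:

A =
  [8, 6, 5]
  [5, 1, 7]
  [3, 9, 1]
λ(A) = 1

Enumerate directed cycles and compute their means (weight / length). Sample:
  cycle 0 → 0: weight = 8, length = 1, mean = 8/1 ≈ 8.000
  cycle 1 → 1: weight = 1, length = 1, mean = 1/1 ≈ 1.000
  cycle 2 → 2: weight = 1, length = 1, mean = 1/1 ≈ 1.000
  cycle 0 → 1 → 0: weight = 11, length = 2, mean = 11/2 ≈ 5.500
  cycle 0 → 2 → 0: weight = 8, length = 2, mean = 8/2 ≈ 4.000
  cycle 1 → 0 → 1: weight = 11, length = 2, mean = 11/2 ≈ 5.500
Minimum mean = 1.000, attained e.g. along the cycle 1 → 1 with weight 1 and length 1. So λ(A) = 1/1 = 1.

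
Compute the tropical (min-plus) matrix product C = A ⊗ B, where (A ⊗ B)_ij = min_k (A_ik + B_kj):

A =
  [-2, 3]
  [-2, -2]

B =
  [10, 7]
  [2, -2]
A ⊗ B =
  [5, 1]
  [0, -4]

Apply the min-plus product entry-by-entry:
  C[0][0] = min over k of (A[0][0] + B[0][0] = -2 + 10 = 8, A[0][1] + B[1][0] = 3 + 2 = 5) = 5 (attained at k = 1)
  C[0][1] = min over k of (A[0][0] + B[0][1] = -2 + 7 = 5, A[0][1] + B[1][1] = 3 + -2 = 1) = 1 (attained at k = 1)
  C[1][0] = min over k of (A[1][0] + B[0][0] = -2 + 10 = 8, A[1][1] + B[1][0] = -2 + 2 = 0) = 0 (attained at k = 1)
  C[1][1] = min over k of (A[1][0] + B[0][1] = -2 + 7 = 5, A[1][1] + B[1][1] = -2 + -2 = -4) = -4 (attained at k = 1)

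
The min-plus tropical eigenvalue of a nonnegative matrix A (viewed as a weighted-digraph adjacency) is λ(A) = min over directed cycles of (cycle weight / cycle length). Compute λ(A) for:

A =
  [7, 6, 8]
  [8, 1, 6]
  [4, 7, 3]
λ(A) = 1

Enumerate directed cycles and compute their means (weight / length). Sample:
  cycle 0 → 0: weight = 7, length = 1, mean = 7/1 ≈ 7.000
  cycle 1 → 1: weight = 1, length = 1, mean = 1/1 ≈ 1.000
  cycle 2 → 2: weight = 3, length = 1, mean = 3/1 ≈ 3.000
  cycle 0 → 1 → 0: weight = 14, length = 2, mean = 14/2 ≈ 7.000
  cycle 0 → 2 → 0: weight = 12, length = 2, mean = 12/2 ≈ 6.000
  cycle 1 → 0 → 1: weight = 14, length = 2, mean = 14/2 ≈ 7.000
Minimum mean = 1.000, attained e.g. along the cycle 1 → 1 with weight 1 and length 1. So λ(A) = 1/1 = 1.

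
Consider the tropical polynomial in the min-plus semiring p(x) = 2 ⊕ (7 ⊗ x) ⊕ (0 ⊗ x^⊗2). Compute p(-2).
p(-2) = -4

A tropical monomial a ⊗ x^⊗i evaluates to a + i · x. Evaluating each term at x = -2:
  Term 0 contributes 2 + 0 · -2 = 2
  Term 1 contributes 7 + 1 · -2 = 5
  Term 2 contributes 0 + 2 · -2 = -4
p(-2) = ⊕ of these = min[2, 5, -4] = -4.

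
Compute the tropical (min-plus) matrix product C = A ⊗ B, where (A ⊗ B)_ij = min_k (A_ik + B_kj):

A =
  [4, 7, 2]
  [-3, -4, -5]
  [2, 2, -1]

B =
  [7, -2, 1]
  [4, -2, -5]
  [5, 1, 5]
A ⊗ B =
  [7, 2, 2]
  [0, -6, -9]
  [4, 0, -3]

Apply the min-plus product entry-by-entry:
  C[0][0] = min over k of (A[0][0] + B[0][0] = 4 + 7 = 11, A[0][1] + B[1][0] = 7 + 4 = 11, A[0][2] + B[2][0] = 2 + 5 = 7) = 7 (attained at k = 2)
  C[0][1] = min over k of (A[0][0] + B[0][1] = 4 + -2 = 2, A[0][1] + B[1][1] = 7 + -2 = 5, A[0][2] + B[2][1] = 2 + 1 = 3) = 2 (attained at k = 0)
  C[0][2] = min over k of (A[0][0] + B[0][2] = 4 + 1 = 5, A[0][1] + B[1][2] = 7 + -5 = 2, A[0][2] + B[2][2] = 2 + 5 = 7) = 2 (attained at k = 1)
  C[1][0] = min over k of (A[1][0] + B[0][0] = -3 + 7 = 4, A[1][1] + B[1][0] = -4 + 4 = 0, A[1][2] + B[2][0] = -5 + 5 = 0) = 0 (attained at k = 1)
  C[1][1] = min over k of (A[1][0] + B[0][1] = -3 + -2 = -5, A[1][1] + B[1][1] = -4 + -2 = -6, A[1][2] + B[2][1] = -5 + 1 = -4) = -6 (attained at k = 1)
  C[1][2] = min over k of (A[1][0] + B[0][2] = -3 + 1 = -2, A[1][1] + B[1][2] = -4 + -5 = -9, A[1][2] + B[2][2] = -5 + 5 = 0) = -9 (attained at k = 1)
  C[2][0] = min over k of (A[2][0] + B[0][0] = 2 + 7 = 9, A[2][1] + B[1][0] = 2 + 4 = 6, A[2][2] + B[2][0] = -1 + 5 = 4) = 4 (attained at k = 2)
  C[2][1] = min over k of (A[2][0] + B[0][1] = 2 + -2 = 0, A[2][1] + B[1][1] = 2 + -2 = 0, A[2][2] + B[2][1] = -1 + 1 = 0) = 0 (attained at k = 0)
  C[2][2] = min over k of (A[2][0] + B[0][2] = 2 + 1 = 3, A[2][1] + B[1][2] = 2 + -5 = -3, A[2][2] + B[2][2] = -1 + 5 = 4) = -3 (attained at k = 1)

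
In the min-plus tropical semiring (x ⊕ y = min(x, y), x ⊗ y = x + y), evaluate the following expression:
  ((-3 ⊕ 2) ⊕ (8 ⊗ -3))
((-3 ⊕ 2) ⊕ (8 ⊗ -3)) = -3

Expand innermost to outermost. Recall ⊕ takes the minimum of its arguments and ⊗ takes their sum. Working out the expression ((-3 ⊕ 2) ⊕ (8 ⊗ -3)) gives -3.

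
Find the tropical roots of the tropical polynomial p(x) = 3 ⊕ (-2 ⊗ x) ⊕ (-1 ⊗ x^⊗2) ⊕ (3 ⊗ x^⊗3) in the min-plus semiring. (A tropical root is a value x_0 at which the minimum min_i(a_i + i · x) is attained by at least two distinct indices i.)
Roots: {-4, -1, 5}

Each tropical root is a break point of the lower envelope of the lines y = a_i + i · x (there are 4 lines, with slopes 0, 1, ..., 3). Only the lines that attain the minimum somewhere contribute to roots; other lines are dominated. Here the surviving (envelope) indices are i = 3, i = 2, i = 1, i = 0.
Intersections between consecutive envelope lines give the roots: for adjacent envelope indices i < j the intersection is x = (a_i − a_j) / (j − i). Reading off the sorted break points: {-4, -1, 5}.
Verification: at each break x_0, at least two indices attain the minimum of min_i(a_i + i · x_0).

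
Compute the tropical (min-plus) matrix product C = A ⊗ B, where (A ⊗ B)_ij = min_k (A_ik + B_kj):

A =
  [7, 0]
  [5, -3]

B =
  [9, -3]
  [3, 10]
A ⊗ B =
  [3, 4]
  [0, 2]

Apply the min-plus product entry-by-entry:
  C[0][0] = min over k of (A[0][0] + B[0][0] = 7 + 9 = 16, A[0][1] + B[1][0] = 0 + 3 = 3) = 3 (attained at k = 1)
  C[0][1] = min over k of (A[0][0] + B[0][1] = 7 + -3 = 4, A[0][1] + B[1][1] = 0 + 10 = 10) = 4 (attained at k = 0)
  C[1][0] = min over k of (A[1][0] + B[0][0] = 5 + 9 = 14, A[1][1] + B[1][0] = -3 + 3 = 0) = 0 (attained at k = 1)
  C[1][1] = min over k of (A[1][0] + B[0][1] = 5 + -3 = 2, A[1][1] + B[1][1] = -3 + 10 = 7) = 2 (attained at k = 0)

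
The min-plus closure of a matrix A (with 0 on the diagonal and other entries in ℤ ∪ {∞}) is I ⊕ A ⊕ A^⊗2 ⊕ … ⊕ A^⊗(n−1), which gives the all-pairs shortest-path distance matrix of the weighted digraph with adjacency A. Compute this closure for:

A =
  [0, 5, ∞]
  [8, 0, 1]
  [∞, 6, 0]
Closure =
  [0, 5, 6]
  [8, 0, 1]
  [14, 6, 0]

This is the Floyd-Warshall all-pairs shortest-path computation. For each intermediate vertex k = 0, 1, …, 2, update dist[i][j] ← min(dist[i][j], dist[i][k] + dist[k][j]). The final matrix gives, for each (i, j), the minimum total weight of any directed path from i to j (possibly empty when i = j).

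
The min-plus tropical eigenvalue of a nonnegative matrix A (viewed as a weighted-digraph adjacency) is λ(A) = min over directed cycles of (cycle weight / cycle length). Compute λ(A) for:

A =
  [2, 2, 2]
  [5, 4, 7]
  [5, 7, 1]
λ(A) = 1

Enumerate directed cycles and compute their means (weight / length). Sample:
  cycle 0 → 0: weight = 2, length = 1, mean = 2/1 ≈ 2.000
  cycle 1 → 1: weight = 4, length = 1, mean = 4/1 ≈ 4.000
  cycle 2 → 2: weight = 1, length = 1, mean = 1/1 ≈ 1.000
  cycle 0 → 1 → 0: weight = 7, length = 2, mean = 7/2 ≈ 3.500
  cycle 0 → 2 → 0: weight = 7, length = 2, mean = 7/2 ≈ 3.500
  cycle 1 → 0 → 1: weight = 7, length = 2, mean = 7/2 ≈ 3.500
Minimum mean = 1.000, attained e.g. along the cycle 2 → 2 with weight 1 and length 1. So λ(A) = 1/1 = 1.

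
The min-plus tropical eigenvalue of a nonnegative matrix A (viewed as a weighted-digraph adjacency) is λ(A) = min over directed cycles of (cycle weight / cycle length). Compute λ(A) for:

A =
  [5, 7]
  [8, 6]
λ(A) = 5

Enumerate directed cycles and compute their means (weight / length). Sample:
  cycle 0 → 0: weight = 5, length = 1, mean = 5/1 ≈ 5.000
  cycle 1 → 1: weight = 6, length = 1, mean = 6/1 ≈ 6.000
  cycle 0 → 1 → 0: weight = 15, length = 2, mean = 15/2 ≈ 7.500
  cycle 1 → 0 → 1: weight = 15, length = 2, mean = 15/2 ≈ 7.500
Minimum mean = 5.000, attained e.g. along the cycle 0 → 0 with weight 5 and length 1. So λ(A) = 5/1 = 5.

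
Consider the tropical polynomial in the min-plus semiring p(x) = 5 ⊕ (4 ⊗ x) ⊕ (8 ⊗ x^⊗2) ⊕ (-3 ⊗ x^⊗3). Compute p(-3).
p(-3) = -12

A tropical monomial a ⊗ x^⊗i evaluates to a + i · x. Evaluating each term at x = -3:
  Term 0 contributes 5 + 0 · -3 = 5
  Term 1 contributes 4 + 1 · -3 = 1
  Term 2 contributes 8 + 2 · -3 = 2
  Term 3 contributes -3 + 3 · -3 = -12
p(-3) = ⊕ of these = min[5, 1, 2, -12] = -12.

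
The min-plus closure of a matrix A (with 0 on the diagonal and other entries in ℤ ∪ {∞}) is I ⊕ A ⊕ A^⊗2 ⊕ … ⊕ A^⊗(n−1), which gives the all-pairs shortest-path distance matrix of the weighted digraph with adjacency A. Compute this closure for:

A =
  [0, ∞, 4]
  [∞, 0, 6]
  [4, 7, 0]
Closure =
  [0, 11, 4]
  [10, 0, 6]
  [4, 7, 0]

This is the Floyd-Warshall all-pairs shortest-path computation. For each intermediate vertex k = 0, 1, …, 2, update dist[i][j] ← min(dist[i][j], dist[i][k] + dist[k][j]). The final matrix gives, for each (i, j), the minimum total weight of any directed path from i to j (possibly empty when i = j).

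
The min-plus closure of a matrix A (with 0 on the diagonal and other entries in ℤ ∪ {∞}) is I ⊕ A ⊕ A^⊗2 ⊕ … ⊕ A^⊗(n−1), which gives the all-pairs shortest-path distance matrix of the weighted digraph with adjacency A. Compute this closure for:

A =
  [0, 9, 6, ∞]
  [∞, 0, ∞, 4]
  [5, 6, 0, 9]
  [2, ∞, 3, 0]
Closure =
  [0, 9, 6, 13]
  [6, 0, 7, 4]
  [5, 6, 0, 9]
  [2, 9, 3, 0]

This is the Floyd-Warshall all-pairs shortest-path computation. For each intermediate vertex k = 0, 1, …, 3, update dist[i][j] ← min(dist[i][j], dist[i][k] + dist[k][j]). The final matrix gives, for each (i, j), the minimum total weight of any directed path from i to j (possibly empty when i = j).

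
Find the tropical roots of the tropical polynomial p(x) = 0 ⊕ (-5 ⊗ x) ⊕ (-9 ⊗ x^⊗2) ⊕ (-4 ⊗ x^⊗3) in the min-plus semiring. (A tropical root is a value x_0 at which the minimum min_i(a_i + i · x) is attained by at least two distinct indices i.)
Roots: {-5, 4, 5}

Each tropical root is a break point of the lower envelope of the lines y = a_i + i · x (there are 4 lines, with slopes 0, 1, ..., 3). Only the lines that attain the minimum somewhere contribute to roots; other lines are dominated. Here the surviving (envelope) indices are i = 3, i = 2, i = 1, i = 0.
Intersections between consecutive envelope lines give the roots: for adjacent envelope indices i < j the intersection is x = (a_i − a_j) / (j − i). Reading off the sorted break points: {-5, 4, 5}.
Verification: at each break x_0, at least two indices attain the minimum of min_i(a_i + i · x_0).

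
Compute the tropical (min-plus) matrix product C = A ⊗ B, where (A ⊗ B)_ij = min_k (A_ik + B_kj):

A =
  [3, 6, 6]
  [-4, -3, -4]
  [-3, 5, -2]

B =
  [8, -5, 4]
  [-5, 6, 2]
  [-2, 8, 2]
A ⊗ B =
  [1, -2, 7]
  [-8, -9, -2]
  [-4, -8, 0]

Apply the min-plus product entry-by-entry:
  C[0][0] = min over k of (A[0][0] + B[0][0] = 3 + 8 = 11, A[0][1] + B[1][0] = 6 + -5 = 1, A[0][2] + B[2][0] = 6 + -2 = 4) = 1 (attained at k = 1)
  C[0][1] = min over k of (A[0][0] + B[0][1] = 3 + -5 = -2, A[0][1] + B[1][1] = 6 + 6 = 12, A[0][2] + B[2][1] = 6 + 8 = 14) = -2 (attained at k = 0)
  C[0][2] = min over k of (A[0][0] + B[0][2] = 3 + 4 = 7, A[0][1] + B[1][2] = 6 + 2 = 8, A[0][2] + B[2][2] = 6 + 2 = 8) = 7 (attained at k = 0)
  C[1][0] = min over k of (A[1][0] + B[0][0] = -4 + 8 = 4, A[1][1] + B[1][0] = -3 + -5 = -8, A[1][2] + B[2][0] = -4 + -2 = -6) = -8 (attained at k = 1)
  C[1][1] = min over k of (A[1][0] + B[0][1] = -4 + -5 = -9, A[1][1] + B[1][1] = -3 + 6 = 3, A[1][2] + B[2][1] = -4 + 8 = 4) = -9 (attained at k = 0)
  C[1][2] = min over k of (A[1][0] + B[0][2] = -4 + 4 = 0, A[1][1] + B[1][2] = -3 + 2 = -1, A[1][2] + B[2][2] = -4 + 2 = -2) = -2 (attained at k = 2)
  C[2][0] = min over k of (A[2][0] + B[0][0] = -3 + 8 = 5, A[2][1] + B[1][0] = 5 + -5 = 0, A[2][2] + B[2][0] = -2 + -2 = -4) = -4 (attained at k = 2)
  C[2][1] = min over k of (A[2][0] + B[0][1] = -3 + -5 = -8, A[2][1] + B[1][1] = 5 + 6 = 11, A[2][2] + B[2][1] = -2 + 8 = 6) = -8 (attained at k = 0)
  C[2][2] = min over k of (A[2][0] + B[0][2] = -3 + 4 = 1, A[2][1] + B[1][2] = 5 + 2 = 7, A[2][2] + B[2][2] = -2 + 2 = 0) = 0 (attained at k = 2)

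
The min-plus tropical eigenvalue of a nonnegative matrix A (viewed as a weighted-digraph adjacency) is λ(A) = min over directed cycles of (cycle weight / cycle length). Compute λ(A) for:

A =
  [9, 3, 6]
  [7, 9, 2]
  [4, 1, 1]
λ(A) = 1

Enumerate directed cycles and compute their means (weight / length). Sample:
  cycle 0 → 0: weight = 9, length = 1, mean = 9/1 ≈ 9.000
  cycle 1 → 1: weight = 9, length = 1, mean = 9/1 ≈ 9.000
  cycle 2 → 2: weight = 1, length = 1, mean = 1/1 ≈ 1.000
  cycle 0 → 1 → 0: weight = 10, length = 2, mean = 10/2 ≈ 5.000
  cycle 0 → 2 → 0: weight = 10, length = 2, mean = 10/2 ≈ 5.000
  cycle 1 → 0 → 1: weight = 10, length = 2, mean = 10/2 ≈ 5.000
Minimum mean = 1.000, attained e.g. along the cycle 2 → 2 with weight 1 and length 1. So λ(A) = 1/1 = 1.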